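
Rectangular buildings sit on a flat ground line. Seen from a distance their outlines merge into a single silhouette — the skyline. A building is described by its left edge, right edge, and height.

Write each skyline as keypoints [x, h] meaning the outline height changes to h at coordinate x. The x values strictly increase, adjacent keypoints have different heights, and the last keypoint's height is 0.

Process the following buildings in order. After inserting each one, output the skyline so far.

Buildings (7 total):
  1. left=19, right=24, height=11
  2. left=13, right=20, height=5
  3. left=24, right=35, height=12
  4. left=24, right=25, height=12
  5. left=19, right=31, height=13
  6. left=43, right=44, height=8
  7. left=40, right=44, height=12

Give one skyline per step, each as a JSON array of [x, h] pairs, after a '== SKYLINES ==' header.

== SKYLINES ==
[[19,11],[24,0]]
[[13,5],[19,11],[24,0]]
[[13,5],[19,11],[24,12],[35,0]]
[[13,5],[19,11],[24,12],[35,0]]
[[13,5],[19,13],[31,12],[35,0]]
[[13,5],[19,13],[31,12],[35,0],[43,8],[44,0]]
[[13,5],[19,13],[31,12],[35,0],[40,12],[44,0]]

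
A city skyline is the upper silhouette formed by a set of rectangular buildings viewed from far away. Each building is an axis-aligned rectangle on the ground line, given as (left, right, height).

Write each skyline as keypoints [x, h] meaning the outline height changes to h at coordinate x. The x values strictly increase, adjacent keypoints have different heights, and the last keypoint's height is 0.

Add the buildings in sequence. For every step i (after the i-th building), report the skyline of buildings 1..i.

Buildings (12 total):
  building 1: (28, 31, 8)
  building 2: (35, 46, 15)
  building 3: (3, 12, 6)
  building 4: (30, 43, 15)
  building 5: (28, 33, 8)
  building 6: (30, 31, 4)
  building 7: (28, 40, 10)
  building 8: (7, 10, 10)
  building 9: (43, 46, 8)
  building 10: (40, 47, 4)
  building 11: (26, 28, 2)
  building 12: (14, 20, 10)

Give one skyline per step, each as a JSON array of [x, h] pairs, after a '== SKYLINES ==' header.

== SKYLINES ==
[[28,8],[31,0]]
[[28,8],[31,0],[35,15],[46,0]]
[[3,6],[12,0],[28,8],[31,0],[35,15],[46,0]]
[[3,6],[12,0],[28,8],[30,15],[46,0]]
[[3,6],[12,0],[28,8],[30,15],[46,0]]
[[3,6],[12,0],[28,8],[30,15],[46,0]]
[[3,6],[12,0],[28,10],[30,15],[46,0]]
[[3,6],[7,10],[10,6],[12,0],[28,10],[30,15],[46,0]]
[[3,6],[7,10],[10,6],[12,0],[28,10],[30,15],[46,0]]
[[3,6],[7,10],[10,6],[12,0],[28,10],[30,15],[46,4],[47,0]]
[[3,6],[7,10],[10,6],[12,0],[26,2],[28,10],[30,15],[46,4],[47,0]]
[[3,6],[7,10],[10,6],[12,0],[14,10],[20,0],[26,2],[28,10],[30,15],[46,4],[47,0]]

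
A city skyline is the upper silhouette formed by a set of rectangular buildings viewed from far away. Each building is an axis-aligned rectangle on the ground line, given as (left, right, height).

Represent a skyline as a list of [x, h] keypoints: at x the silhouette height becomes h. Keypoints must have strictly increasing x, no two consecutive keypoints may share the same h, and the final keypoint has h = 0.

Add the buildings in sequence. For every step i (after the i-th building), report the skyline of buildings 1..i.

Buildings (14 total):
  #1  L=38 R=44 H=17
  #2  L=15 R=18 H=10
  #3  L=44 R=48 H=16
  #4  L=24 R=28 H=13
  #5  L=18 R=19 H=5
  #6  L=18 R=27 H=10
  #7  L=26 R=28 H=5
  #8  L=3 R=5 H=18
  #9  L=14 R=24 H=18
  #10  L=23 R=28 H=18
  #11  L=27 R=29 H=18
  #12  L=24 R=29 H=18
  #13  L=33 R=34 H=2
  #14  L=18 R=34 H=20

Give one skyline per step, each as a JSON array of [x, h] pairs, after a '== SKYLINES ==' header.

== SKYLINES ==
[[38,17],[44,0]]
[[15,10],[18,0],[38,17],[44,0]]
[[15,10],[18,0],[38,17],[44,16],[48,0]]
[[15,10],[18,0],[24,13],[28,0],[38,17],[44,16],[48,0]]
[[15,10],[18,5],[19,0],[24,13],[28,0],[38,17],[44,16],[48,0]]
[[15,10],[24,13],[28,0],[38,17],[44,16],[48,0]]
[[15,10],[24,13],[28,0],[38,17],[44,16],[48,0]]
[[3,18],[5,0],[15,10],[24,13],[28,0],[38,17],[44,16],[48,0]]
[[3,18],[5,0],[14,18],[24,13],[28,0],[38,17],[44,16],[48,0]]
[[3,18],[5,0],[14,18],[28,0],[38,17],[44,16],[48,0]]
[[3,18],[5,0],[14,18],[29,0],[38,17],[44,16],[48,0]]
[[3,18],[5,0],[14,18],[29,0],[38,17],[44,16],[48,0]]
[[3,18],[5,0],[14,18],[29,0],[33,2],[34,0],[38,17],[44,16],[48,0]]
[[3,18],[5,0],[14,18],[18,20],[34,0],[38,17],[44,16],[48,0]]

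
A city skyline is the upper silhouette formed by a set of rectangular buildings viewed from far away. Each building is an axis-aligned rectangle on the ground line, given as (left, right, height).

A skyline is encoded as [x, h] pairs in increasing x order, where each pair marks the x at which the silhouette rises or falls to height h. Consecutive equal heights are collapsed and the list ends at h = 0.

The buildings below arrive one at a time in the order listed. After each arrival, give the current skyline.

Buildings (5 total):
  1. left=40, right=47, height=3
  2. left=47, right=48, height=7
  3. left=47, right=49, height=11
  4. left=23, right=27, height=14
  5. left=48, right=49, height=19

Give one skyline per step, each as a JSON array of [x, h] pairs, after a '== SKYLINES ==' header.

== SKYLINES ==
[[40,3],[47,0]]
[[40,3],[47,7],[48,0]]
[[40,3],[47,11],[49,0]]
[[23,14],[27,0],[40,3],[47,11],[49,0]]
[[23,14],[27,0],[40,3],[47,11],[48,19],[49,0]]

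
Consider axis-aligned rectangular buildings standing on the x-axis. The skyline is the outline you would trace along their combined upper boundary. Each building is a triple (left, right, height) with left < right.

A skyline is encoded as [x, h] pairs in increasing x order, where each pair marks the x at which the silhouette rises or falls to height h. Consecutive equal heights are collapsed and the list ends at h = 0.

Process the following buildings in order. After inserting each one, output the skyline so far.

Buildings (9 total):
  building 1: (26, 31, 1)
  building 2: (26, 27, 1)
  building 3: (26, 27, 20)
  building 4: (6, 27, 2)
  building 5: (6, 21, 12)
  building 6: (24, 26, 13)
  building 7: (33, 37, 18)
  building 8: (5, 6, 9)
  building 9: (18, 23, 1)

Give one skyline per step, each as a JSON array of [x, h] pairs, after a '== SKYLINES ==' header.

== SKYLINES ==
[[26,1],[31,0]]
[[26,1],[31,0]]
[[26,20],[27,1],[31,0]]
[[6,2],[26,20],[27,1],[31,0]]
[[6,12],[21,2],[26,20],[27,1],[31,0]]
[[6,12],[21,2],[24,13],[26,20],[27,1],[31,0]]
[[6,12],[21,2],[24,13],[26,20],[27,1],[31,0],[33,18],[37,0]]
[[5,9],[6,12],[21,2],[24,13],[26,20],[27,1],[31,0],[33,18],[37,0]]
[[5,9],[6,12],[21,2],[24,13],[26,20],[27,1],[31,0],[33,18],[37,0]]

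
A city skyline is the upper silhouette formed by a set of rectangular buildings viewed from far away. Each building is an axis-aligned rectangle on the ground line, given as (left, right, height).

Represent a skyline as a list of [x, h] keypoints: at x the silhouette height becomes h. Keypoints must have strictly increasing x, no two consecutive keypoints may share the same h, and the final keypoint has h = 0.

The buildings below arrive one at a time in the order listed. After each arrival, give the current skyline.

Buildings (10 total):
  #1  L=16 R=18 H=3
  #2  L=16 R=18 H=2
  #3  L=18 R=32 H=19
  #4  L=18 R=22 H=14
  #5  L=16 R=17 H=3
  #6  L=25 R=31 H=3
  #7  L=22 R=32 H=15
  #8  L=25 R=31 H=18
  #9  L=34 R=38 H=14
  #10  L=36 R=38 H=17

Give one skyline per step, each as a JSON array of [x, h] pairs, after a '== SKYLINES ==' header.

== SKYLINES ==
[[16,3],[18,0]]
[[16,3],[18,0]]
[[16,3],[18,19],[32,0]]
[[16,3],[18,19],[32,0]]
[[16,3],[18,19],[32,0]]
[[16,3],[18,19],[32,0]]
[[16,3],[18,19],[32,0]]
[[16,3],[18,19],[32,0]]
[[16,3],[18,19],[32,0],[34,14],[38,0]]
[[16,3],[18,19],[32,0],[34,14],[36,17],[38,0]]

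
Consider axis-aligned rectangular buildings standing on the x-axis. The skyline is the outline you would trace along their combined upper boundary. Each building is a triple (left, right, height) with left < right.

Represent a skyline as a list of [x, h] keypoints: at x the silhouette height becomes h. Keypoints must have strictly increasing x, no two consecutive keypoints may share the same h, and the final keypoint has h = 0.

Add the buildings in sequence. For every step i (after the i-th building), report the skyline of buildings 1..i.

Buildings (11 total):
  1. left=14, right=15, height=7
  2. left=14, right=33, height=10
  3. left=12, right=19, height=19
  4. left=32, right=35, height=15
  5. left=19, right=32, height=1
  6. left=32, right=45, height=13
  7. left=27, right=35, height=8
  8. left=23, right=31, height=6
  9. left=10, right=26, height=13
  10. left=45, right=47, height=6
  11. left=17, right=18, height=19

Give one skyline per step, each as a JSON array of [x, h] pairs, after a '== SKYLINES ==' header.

== SKYLINES ==
[[14,7],[15,0]]
[[14,10],[33,0]]
[[12,19],[19,10],[33,0]]
[[12,19],[19,10],[32,15],[35,0]]
[[12,19],[19,10],[32,15],[35,0]]
[[12,19],[19,10],[32,15],[35,13],[45,0]]
[[12,19],[19,10],[32,15],[35,13],[45,0]]
[[12,19],[19,10],[32,15],[35,13],[45,0]]
[[10,13],[12,19],[19,13],[26,10],[32,15],[35,13],[45,0]]
[[10,13],[12,19],[19,13],[26,10],[32,15],[35,13],[45,6],[47,0]]
[[10,13],[12,19],[19,13],[26,10],[32,15],[35,13],[45,6],[47,0]]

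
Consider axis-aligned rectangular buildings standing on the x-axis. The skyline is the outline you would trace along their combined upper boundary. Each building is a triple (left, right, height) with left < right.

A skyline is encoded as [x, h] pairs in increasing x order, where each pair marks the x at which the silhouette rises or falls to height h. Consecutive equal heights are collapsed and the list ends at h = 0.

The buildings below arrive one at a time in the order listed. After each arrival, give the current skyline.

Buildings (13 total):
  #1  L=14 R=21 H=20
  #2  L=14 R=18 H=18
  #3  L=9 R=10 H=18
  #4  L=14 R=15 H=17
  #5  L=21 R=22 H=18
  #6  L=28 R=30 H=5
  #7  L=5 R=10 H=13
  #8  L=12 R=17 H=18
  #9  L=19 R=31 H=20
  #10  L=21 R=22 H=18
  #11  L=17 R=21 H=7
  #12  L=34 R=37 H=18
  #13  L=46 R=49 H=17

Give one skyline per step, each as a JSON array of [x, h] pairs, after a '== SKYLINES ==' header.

== SKYLINES ==
[[14,20],[21,0]]
[[14,20],[21,0]]
[[9,18],[10,0],[14,20],[21,0]]
[[9,18],[10,0],[14,20],[21,0]]
[[9,18],[10,0],[14,20],[21,18],[22,0]]
[[9,18],[10,0],[14,20],[21,18],[22,0],[28,5],[30,0]]
[[5,13],[9,18],[10,0],[14,20],[21,18],[22,0],[28,5],[30,0]]
[[5,13],[9,18],[10,0],[12,18],[14,20],[21,18],[22,0],[28,5],[30,0]]
[[5,13],[9,18],[10,0],[12,18],[14,20],[31,0]]
[[5,13],[9,18],[10,0],[12,18],[14,20],[31,0]]
[[5,13],[9,18],[10,0],[12,18],[14,20],[31,0]]
[[5,13],[9,18],[10,0],[12,18],[14,20],[31,0],[34,18],[37,0]]
[[5,13],[9,18],[10,0],[12,18],[14,20],[31,0],[34,18],[37,0],[46,17],[49,0]]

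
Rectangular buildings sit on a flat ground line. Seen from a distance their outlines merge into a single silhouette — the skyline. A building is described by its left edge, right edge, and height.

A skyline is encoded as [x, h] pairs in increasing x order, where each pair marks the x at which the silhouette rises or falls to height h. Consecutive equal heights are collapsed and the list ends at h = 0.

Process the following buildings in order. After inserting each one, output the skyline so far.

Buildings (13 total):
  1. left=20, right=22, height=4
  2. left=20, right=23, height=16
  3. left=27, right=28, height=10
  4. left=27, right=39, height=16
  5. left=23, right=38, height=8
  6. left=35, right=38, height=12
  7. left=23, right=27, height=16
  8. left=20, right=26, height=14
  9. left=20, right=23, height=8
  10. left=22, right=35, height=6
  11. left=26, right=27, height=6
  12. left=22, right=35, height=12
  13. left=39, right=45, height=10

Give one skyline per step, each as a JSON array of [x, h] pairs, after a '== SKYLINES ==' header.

== SKYLINES ==
[[20,4],[22,0]]
[[20,16],[23,0]]
[[20,16],[23,0],[27,10],[28,0]]
[[20,16],[23,0],[27,16],[39,0]]
[[20,16],[23,8],[27,16],[39,0]]
[[20,16],[23,8],[27,16],[39,0]]
[[20,16],[39,0]]
[[20,16],[39,0]]
[[20,16],[39,0]]
[[20,16],[39,0]]
[[20,16],[39,0]]
[[20,16],[39,0]]
[[20,16],[39,10],[45,0]]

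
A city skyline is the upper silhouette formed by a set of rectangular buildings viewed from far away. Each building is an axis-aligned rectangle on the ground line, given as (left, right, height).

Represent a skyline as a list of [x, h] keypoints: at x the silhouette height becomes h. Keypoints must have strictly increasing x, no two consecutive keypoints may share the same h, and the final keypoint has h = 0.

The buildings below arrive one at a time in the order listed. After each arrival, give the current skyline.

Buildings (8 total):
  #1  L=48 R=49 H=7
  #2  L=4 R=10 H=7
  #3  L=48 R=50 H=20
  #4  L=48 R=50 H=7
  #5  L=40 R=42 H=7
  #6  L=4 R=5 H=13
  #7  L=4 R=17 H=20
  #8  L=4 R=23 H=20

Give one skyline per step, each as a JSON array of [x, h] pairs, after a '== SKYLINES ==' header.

== SKYLINES ==
[[48,7],[49,0]]
[[4,7],[10,0],[48,7],[49,0]]
[[4,7],[10,0],[48,20],[50,0]]
[[4,7],[10,0],[48,20],[50,0]]
[[4,7],[10,0],[40,7],[42,0],[48,20],[50,0]]
[[4,13],[5,7],[10,0],[40,7],[42,0],[48,20],[50,0]]
[[4,20],[17,0],[40,7],[42,0],[48,20],[50,0]]
[[4,20],[23,0],[40,7],[42,0],[48,20],[50,0]]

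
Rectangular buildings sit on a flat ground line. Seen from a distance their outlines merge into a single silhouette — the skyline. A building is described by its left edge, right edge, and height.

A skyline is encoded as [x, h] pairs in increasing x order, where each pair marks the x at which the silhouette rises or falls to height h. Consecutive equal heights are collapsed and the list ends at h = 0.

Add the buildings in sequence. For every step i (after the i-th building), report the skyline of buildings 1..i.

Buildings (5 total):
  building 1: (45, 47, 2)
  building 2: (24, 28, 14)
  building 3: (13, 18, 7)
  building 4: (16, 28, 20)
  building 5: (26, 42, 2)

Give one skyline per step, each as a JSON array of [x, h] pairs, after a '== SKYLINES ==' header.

== SKYLINES ==
[[45,2],[47,0]]
[[24,14],[28,0],[45,2],[47,0]]
[[13,7],[18,0],[24,14],[28,0],[45,2],[47,0]]
[[13,7],[16,20],[28,0],[45,2],[47,0]]
[[13,7],[16,20],[28,2],[42,0],[45,2],[47,0]]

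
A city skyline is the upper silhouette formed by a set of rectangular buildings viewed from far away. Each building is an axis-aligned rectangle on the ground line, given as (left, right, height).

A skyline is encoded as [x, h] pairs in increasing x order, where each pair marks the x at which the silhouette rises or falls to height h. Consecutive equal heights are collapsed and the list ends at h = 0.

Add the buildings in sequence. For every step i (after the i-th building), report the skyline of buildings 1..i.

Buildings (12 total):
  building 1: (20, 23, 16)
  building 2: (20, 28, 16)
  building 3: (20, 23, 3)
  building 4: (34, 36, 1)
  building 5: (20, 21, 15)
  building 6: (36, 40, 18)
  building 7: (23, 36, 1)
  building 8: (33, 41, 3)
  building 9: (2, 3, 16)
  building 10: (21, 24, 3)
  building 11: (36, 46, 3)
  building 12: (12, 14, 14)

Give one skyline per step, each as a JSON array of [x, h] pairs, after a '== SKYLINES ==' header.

== SKYLINES ==
[[20,16],[23,0]]
[[20,16],[28,0]]
[[20,16],[28,0]]
[[20,16],[28,0],[34,1],[36,0]]
[[20,16],[28,0],[34,1],[36,0]]
[[20,16],[28,0],[34,1],[36,18],[40,0]]
[[20,16],[28,1],[36,18],[40,0]]
[[20,16],[28,1],[33,3],[36,18],[40,3],[41,0]]
[[2,16],[3,0],[20,16],[28,1],[33,3],[36,18],[40,3],[41,0]]
[[2,16],[3,0],[20,16],[28,1],[33,3],[36,18],[40,3],[41,0]]
[[2,16],[3,0],[20,16],[28,1],[33,3],[36,18],[40,3],[46,0]]
[[2,16],[3,0],[12,14],[14,0],[20,16],[28,1],[33,3],[36,18],[40,3],[46,0]]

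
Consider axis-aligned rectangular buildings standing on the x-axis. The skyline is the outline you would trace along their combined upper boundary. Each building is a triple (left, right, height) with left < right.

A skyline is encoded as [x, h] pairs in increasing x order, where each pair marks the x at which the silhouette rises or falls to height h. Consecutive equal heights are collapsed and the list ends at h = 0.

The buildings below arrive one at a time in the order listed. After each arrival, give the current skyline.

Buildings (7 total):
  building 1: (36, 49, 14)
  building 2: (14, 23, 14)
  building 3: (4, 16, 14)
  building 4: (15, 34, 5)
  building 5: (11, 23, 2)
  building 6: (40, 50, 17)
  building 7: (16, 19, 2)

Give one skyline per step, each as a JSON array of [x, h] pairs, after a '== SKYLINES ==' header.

== SKYLINES ==
[[36,14],[49,0]]
[[14,14],[23,0],[36,14],[49,0]]
[[4,14],[23,0],[36,14],[49,0]]
[[4,14],[23,5],[34,0],[36,14],[49,0]]
[[4,14],[23,5],[34,0],[36,14],[49,0]]
[[4,14],[23,5],[34,0],[36,14],[40,17],[50,0]]
[[4,14],[23,5],[34,0],[36,14],[40,17],[50,0]]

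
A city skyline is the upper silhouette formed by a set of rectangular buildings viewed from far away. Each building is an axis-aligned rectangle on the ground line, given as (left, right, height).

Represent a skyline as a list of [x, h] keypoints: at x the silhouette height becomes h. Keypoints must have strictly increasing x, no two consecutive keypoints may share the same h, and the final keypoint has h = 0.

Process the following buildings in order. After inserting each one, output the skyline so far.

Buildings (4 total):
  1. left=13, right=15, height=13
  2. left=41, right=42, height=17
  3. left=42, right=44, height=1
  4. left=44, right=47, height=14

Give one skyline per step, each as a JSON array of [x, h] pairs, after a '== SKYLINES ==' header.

== SKYLINES ==
[[13,13],[15,0]]
[[13,13],[15,0],[41,17],[42,0]]
[[13,13],[15,0],[41,17],[42,1],[44,0]]
[[13,13],[15,0],[41,17],[42,1],[44,14],[47,0]]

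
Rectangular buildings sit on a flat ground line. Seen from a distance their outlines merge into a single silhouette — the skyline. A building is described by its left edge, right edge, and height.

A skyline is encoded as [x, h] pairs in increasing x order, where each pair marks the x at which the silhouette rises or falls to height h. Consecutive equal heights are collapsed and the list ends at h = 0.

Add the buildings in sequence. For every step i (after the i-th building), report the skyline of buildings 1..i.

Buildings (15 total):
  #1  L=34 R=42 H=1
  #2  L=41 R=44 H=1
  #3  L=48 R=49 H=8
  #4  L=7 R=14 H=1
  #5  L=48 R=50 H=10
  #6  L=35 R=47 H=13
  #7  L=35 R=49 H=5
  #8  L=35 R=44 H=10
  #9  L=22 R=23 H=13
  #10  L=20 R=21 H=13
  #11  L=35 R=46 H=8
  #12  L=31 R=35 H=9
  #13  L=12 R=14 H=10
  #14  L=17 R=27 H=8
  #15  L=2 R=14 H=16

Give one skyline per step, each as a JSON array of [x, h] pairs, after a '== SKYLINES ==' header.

== SKYLINES ==
[[34,1],[42,0]]
[[34,1],[44,0]]
[[34,1],[44,0],[48,8],[49,0]]
[[7,1],[14,0],[34,1],[44,0],[48,8],[49,0]]
[[7,1],[14,0],[34,1],[44,0],[48,10],[50,0]]
[[7,1],[14,0],[34,1],[35,13],[47,0],[48,10],[50,0]]
[[7,1],[14,0],[34,1],[35,13],[47,5],[48,10],[50,0]]
[[7,1],[14,0],[34,1],[35,13],[47,5],[48,10],[50,0]]
[[7,1],[14,0],[22,13],[23,0],[34,1],[35,13],[47,5],[48,10],[50,0]]
[[7,1],[14,0],[20,13],[21,0],[22,13],[23,0],[34,1],[35,13],[47,5],[48,10],[50,0]]
[[7,1],[14,0],[20,13],[21,0],[22,13],[23,0],[34,1],[35,13],[47,5],[48,10],[50,0]]
[[7,1],[14,0],[20,13],[21,0],[22,13],[23,0],[31,9],[35,13],[47,5],[48,10],[50,0]]
[[7,1],[12,10],[14,0],[20,13],[21,0],[22,13],[23,0],[31,9],[35,13],[47,5],[48,10],[50,0]]
[[7,1],[12,10],[14,0],[17,8],[20,13],[21,8],[22,13],[23,8],[27,0],[31,9],[35,13],[47,5],[48,10],[50,0]]
[[2,16],[14,0],[17,8],[20,13],[21,8],[22,13],[23,8],[27,0],[31,9],[35,13],[47,5],[48,10],[50,0]]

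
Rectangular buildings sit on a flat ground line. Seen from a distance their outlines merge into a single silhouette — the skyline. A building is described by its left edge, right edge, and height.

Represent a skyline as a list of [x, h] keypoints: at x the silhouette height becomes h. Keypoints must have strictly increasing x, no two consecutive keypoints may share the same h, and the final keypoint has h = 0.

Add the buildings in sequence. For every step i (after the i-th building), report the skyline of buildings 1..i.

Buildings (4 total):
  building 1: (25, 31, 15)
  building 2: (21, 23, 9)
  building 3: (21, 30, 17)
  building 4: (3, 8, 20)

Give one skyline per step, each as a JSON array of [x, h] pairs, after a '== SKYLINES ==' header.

== SKYLINES ==
[[25,15],[31,0]]
[[21,9],[23,0],[25,15],[31,0]]
[[21,17],[30,15],[31,0]]
[[3,20],[8,0],[21,17],[30,15],[31,0]]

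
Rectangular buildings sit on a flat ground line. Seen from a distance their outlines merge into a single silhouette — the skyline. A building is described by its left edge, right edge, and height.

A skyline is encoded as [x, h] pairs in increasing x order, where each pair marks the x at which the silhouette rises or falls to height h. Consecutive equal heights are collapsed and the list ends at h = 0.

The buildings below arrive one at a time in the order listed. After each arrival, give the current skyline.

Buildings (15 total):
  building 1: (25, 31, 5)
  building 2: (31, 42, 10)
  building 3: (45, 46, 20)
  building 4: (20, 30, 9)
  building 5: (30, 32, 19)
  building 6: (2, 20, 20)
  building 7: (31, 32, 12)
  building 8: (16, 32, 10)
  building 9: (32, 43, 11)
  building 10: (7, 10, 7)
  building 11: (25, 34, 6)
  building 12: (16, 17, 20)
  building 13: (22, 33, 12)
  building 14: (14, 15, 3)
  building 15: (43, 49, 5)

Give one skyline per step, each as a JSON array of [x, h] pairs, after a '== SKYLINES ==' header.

== SKYLINES ==
[[25,5],[31,0]]
[[25,5],[31,10],[42,0]]
[[25,5],[31,10],[42,0],[45,20],[46,0]]
[[20,9],[30,5],[31,10],[42,0],[45,20],[46,0]]
[[20,9],[30,19],[32,10],[42,0],[45,20],[46,0]]
[[2,20],[20,9],[30,19],[32,10],[42,0],[45,20],[46,0]]
[[2,20],[20,9],[30,19],[32,10],[42,0],[45,20],[46,0]]
[[2,20],[20,10],[30,19],[32,10],[42,0],[45,20],[46,0]]
[[2,20],[20,10],[30,19],[32,11],[43,0],[45,20],[46,0]]
[[2,20],[20,10],[30,19],[32,11],[43,0],[45,20],[46,0]]
[[2,20],[20,10],[30,19],[32,11],[43,0],[45,20],[46,0]]
[[2,20],[20,10],[30,19],[32,11],[43,0],[45,20],[46,0]]
[[2,20],[20,10],[22,12],[30,19],[32,12],[33,11],[43,0],[45,20],[46,0]]
[[2,20],[20,10],[22,12],[30,19],[32,12],[33,11],[43,0],[45,20],[46,0]]
[[2,20],[20,10],[22,12],[30,19],[32,12],[33,11],[43,5],[45,20],[46,5],[49,0]]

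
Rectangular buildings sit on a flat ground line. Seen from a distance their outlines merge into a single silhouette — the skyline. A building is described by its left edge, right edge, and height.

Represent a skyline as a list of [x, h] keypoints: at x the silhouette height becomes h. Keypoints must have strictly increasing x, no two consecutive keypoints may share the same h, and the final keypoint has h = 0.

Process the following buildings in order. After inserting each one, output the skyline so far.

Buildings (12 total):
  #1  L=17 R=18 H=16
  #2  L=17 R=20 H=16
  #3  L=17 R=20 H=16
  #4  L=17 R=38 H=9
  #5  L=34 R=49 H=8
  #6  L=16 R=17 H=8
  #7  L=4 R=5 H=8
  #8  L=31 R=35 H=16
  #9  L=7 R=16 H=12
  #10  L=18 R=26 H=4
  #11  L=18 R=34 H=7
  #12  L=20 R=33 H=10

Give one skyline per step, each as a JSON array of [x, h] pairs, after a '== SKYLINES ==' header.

== SKYLINES ==
[[17,16],[18,0]]
[[17,16],[20,0]]
[[17,16],[20,0]]
[[17,16],[20,9],[38,0]]
[[17,16],[20,9],[38,8],[49,0]]
[[16,8],[17,16],[20,9],[38,8],[49,0]]
[[4,8],[5,0],[16,8],[17,16],[20,9],[38,8],[49,0]]
[[4,8],[5,0],[16,8],[17,16],[20,9],[31,16],[35,9],[38,8],[49,0]]
[[4,8],[5,0],[7,12],[16,8],[17,16],[20,9],[31,16],[35,9],[38,8],[49,0]]
[[4,8],[5,0],[7,12],[16,8],[17,16],[20,9],[31,16],[35,9],[38,8],[49,0]]
[[4,8],[5,0],[7,12],[16,8],[17,16],[20,9],[31,16],[35,9],[38,8],[49,0]]
[[4,8],[5,0],[7,12],[16,8],[17,16],[20,10],[31,16],[35,9],[38,8],[49,0]]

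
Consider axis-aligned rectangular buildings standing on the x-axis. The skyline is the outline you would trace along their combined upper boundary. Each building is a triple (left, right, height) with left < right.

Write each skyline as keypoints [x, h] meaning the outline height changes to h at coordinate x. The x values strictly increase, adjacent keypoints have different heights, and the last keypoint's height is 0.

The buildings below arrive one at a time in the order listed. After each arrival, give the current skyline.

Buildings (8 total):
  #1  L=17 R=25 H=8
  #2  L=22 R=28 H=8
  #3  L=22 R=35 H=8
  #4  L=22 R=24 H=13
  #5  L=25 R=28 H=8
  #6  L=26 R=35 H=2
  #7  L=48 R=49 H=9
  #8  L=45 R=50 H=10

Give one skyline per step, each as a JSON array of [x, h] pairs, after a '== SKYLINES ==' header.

== SKYLINES ==
[[17,8],[25,0]]
[[17,8],[28,0]]
[[17,8],[35,0]]
[[17,8],[22,13],[24,8],[35,0]]
[[17,8],[22,13],[24,8],[35,0]]
[[17,8],[22,13],[24,8],[35,0]]
[[17,8],[22,13],[24,8],[35,0],[48,9],[49,0]]
[[17,8],[22,13],[24,8],[35,0],[45,10],[50,0]]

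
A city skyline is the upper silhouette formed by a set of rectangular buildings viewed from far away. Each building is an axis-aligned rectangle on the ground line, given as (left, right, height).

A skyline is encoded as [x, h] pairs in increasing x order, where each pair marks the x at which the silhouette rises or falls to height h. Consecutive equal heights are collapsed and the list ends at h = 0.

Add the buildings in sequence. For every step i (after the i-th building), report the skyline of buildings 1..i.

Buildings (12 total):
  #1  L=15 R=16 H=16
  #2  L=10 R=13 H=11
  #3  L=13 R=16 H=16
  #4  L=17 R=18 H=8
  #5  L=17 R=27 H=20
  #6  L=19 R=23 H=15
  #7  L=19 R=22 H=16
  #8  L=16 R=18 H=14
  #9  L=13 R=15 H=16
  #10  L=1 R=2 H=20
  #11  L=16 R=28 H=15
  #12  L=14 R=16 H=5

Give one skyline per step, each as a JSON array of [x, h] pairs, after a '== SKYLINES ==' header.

== SKYLINES ==
[[15,16],[16,0]]
[[10,11],[13,0],[15,16],[16,0]]
[[10,11],[13,16],[16,0]]
[[10,11],[13,16],[16,0],[17,8],[18,0]]
[[10,11],[13,16],[16,0],[17,20],[27,0]]
[[10,11],[13,16],[16,0],[17,20],[27,0]]
[[10,11],[13,16],[16,0],[17,20],[27,0]]
[[10,11],[13,16],[16,14],[17,20],[27,0]]
[[10,11],[13,16],[16,14],[17,20],[27,0]]
[[1,20],[2,0],[10,11],[13,16],[16,14],[17,20],[27,0]]
[[1,20],[2,0],[10,11],[13,16],[16,15],[17,20],[27,15],[28,0]]
[[1,20],[2,0],[10,11],[13,16],[16,15],[17,20],[27,15],[28,0]]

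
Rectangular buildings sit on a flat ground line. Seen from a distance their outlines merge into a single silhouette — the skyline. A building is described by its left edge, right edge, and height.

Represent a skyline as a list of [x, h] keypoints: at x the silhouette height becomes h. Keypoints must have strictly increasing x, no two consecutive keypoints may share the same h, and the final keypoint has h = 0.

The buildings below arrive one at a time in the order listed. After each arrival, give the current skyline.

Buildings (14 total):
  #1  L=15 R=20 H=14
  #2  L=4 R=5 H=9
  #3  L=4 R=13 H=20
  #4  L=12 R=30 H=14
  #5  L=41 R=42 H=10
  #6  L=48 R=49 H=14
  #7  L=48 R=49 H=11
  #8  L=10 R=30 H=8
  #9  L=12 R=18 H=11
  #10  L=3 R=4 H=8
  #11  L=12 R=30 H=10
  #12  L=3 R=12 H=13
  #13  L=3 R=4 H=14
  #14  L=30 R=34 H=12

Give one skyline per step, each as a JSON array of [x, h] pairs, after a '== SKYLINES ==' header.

== SKYLINES ==
[[15,14],[20,0]]
[[4,9],[5,0],[15,14],[20,0]]
[[4,20],[13,0],[15,14],[20,0]]
[[4,20],[13,14],[30,0]]
[[4,20],[13,14],[30,0],[41,10],[42,0]]
[[4,20],[13,14],[30,0],[41,10],[42,0],[48,14],[49,0]]
[[4,20],[13,14],[30,0],[41,10],[42,0],[48,14],[49,0]]
[[4,20],[13,14],[30,0],[41,10],[42,0],[48,14],[49,0]]
[[4,20],[13,14],[30,0],[41,10],[42,0],[48,14],[49,0]]
[[3,8],[4,20],[13,14],[30,0],[41,10],[42,0],[48,14],[49,0]]
[[3,8],[4,20],[13,14],[30,0],[41,10],[42,0],[48,14],[49,0]]
[[3,13],[4,20],[13,14],[30,0],[41,10],[42,0],[48,14],[49,0]]
[[3,14],[4,20],[13,14],[30,0],[41,10],[42,0],[48,14],[49,0]]
[[3,14],[4,20],[13,14],[30,12],[34,0],[41,10],[42,0],[48,14],[49,0]]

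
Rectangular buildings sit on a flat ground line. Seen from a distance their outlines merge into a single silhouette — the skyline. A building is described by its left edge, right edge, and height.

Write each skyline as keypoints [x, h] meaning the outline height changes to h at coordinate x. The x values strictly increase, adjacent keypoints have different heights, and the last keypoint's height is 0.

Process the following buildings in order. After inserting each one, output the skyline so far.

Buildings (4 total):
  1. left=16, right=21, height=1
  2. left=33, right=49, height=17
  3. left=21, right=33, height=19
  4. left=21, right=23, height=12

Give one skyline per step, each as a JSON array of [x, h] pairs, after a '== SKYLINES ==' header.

== SKYLINES ==
[[16,1],[21,0]]
[[16,1],[21,0],[33,17],[49,0]]
[[16,1],[21,19],[33,17],[49,0]]
[[16,1],[21,19],[33,17],[49,0]]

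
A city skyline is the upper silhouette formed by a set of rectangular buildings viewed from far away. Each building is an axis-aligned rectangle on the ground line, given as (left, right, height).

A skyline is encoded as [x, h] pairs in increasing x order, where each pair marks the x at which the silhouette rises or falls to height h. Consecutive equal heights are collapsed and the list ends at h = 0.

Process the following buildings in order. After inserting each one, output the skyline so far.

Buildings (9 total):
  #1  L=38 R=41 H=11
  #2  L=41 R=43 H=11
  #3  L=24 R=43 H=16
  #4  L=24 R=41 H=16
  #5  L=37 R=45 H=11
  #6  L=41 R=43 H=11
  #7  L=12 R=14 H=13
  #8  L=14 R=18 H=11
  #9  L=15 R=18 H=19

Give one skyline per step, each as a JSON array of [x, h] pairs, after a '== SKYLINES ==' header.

== SKYLINES ==
[[38,11],[41,0]]
[[38,11],[43,0]]
[[24,16],[43,0]]
[[24,16],[43,0]]
[[24,16],[43,11],[45,0]]
[[24,16],[43,11],[45,0]]
[[12,13],[14,0],[24,16],[43,11],[45,0]]
[[12,13],[14,11],[18,0],[24,16],[43,11],[45,0]]
[[12,13],[14,11],[15,19],[18,0],[24,16],[43,11],[45,0]]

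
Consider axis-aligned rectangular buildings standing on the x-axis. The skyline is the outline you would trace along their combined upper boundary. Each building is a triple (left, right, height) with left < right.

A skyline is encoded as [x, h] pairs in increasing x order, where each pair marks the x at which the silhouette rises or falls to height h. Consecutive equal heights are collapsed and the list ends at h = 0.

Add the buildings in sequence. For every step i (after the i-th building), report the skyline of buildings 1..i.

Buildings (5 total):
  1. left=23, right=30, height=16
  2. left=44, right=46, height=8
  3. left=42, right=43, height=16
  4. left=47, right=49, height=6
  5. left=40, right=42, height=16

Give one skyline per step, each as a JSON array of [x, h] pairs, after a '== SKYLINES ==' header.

== SKYLINES ==
[[23,16],[30,0]]
[[23,16],[30,0],[44,8],[46,0]]
[[23,16],[30,0],[42,16],[43,0],[44,8],[46,0]]
[[23,16],[30,0],[42,16],[43,0],[44,8],[46,0],[47,6],[49,0]]
[[23,16],[30,0],[40,16],[43,0],[44,8],[46,0],[47,6],[49,0]]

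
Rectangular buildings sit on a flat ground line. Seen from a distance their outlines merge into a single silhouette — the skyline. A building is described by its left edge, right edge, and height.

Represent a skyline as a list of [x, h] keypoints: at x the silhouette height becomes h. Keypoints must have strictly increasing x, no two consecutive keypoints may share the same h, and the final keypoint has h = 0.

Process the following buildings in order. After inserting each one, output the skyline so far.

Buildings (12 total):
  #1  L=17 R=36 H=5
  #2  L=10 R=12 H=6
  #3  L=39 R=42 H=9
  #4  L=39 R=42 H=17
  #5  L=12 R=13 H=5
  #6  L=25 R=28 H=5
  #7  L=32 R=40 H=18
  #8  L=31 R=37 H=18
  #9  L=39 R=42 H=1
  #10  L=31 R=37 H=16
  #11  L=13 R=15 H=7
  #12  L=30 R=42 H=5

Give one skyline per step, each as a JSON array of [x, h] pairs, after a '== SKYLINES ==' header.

== SKYLINES ==
[[17,5],[36,0]]
[[10,6],[12,0],[17,5],[36,0]]
[[10,6],[12,0],[17,5],[36,0],[39,9],[42,0]]
[[10,6],[12,0],[17,5],[36,0],[39,17],[42,0]]
[[10,6],[12,5],[13,0],[17,5],[36,0],[39,17],[42,0]]
[[10,6],[12,5],[13,0],[17,5],[36,0],[39,17],[42,0]]
[[10,6],[12,5],[13,0],[17,5],[32,18],[40,17],[42,0]]
[[10,6],[12,5],[13,0],[17,5],[31,18],[40,17],[42,0]]
[[10,6],[12,5],[13,0],[17,5],[31,18],[40,17],[42,0]]
[[10,6],[12,5],[13,0],[17,5],[31,18],[40,17],[42,0]]
[[10,6],[12,5],[13,7],[15,0],[17,5],[31,18],[40,17],[42,0]]
[[10,6],[12,5],[13,7],[15,0],[17,5],[31,18],[40,17],[42,0]]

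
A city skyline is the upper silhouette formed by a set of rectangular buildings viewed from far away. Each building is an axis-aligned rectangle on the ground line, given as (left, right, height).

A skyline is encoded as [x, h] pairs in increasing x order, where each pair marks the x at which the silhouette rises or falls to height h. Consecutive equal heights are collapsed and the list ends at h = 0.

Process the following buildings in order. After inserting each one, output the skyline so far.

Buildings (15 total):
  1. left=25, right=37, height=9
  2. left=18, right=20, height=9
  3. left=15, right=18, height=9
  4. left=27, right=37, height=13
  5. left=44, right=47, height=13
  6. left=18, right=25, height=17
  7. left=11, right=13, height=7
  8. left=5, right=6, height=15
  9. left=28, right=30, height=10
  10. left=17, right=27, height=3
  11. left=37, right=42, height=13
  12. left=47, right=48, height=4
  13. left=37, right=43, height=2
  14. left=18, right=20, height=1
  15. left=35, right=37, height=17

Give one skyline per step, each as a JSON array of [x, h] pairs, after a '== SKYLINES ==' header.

== SKYLINES ==
[[25,9],[37,0]]
[[18,9],[20,0],[25,9],[37,0]]
[[15,9],[20,0],[25,9],[37,0]]
[[15,9],[20,0],[25,9],[27,13],[37,0]]
[[15,9],[20,0],[25,9],[27,13],[37,0],[44,13],[47,0]]
[[15,9],[18,17],[25,9],[27,13],[37,0],[44,13],[47,0]]
[[11,7],[13,0],[15,9],[18,17],[25,9],[27,13],[37,0],[44,13],[47,0]]
[[5,15],[6,0],[11,7],[13,0],[15,9],[18,17],[25,9],[27,13],[37,0],[44,13],[47,0]]
[[5,15],[6,0],[11,7],[13,0],[15,9],[18,17],[25,9],[27,13],[37,0],[44,13],[47,0]]
[[5,15],[6,0],[11,7],[13,0],[15,9],[18,17],[25,9],[27,13],[37,0],[44,13],[47,0]]
[[5,15],[6,0],[11,7],[13,0],[15,9],[18,17],[25,9],[27,13],[42,0],[44,13],[47,0]]
[[5,15],[6,0],[11,7],[13,0],[15,9],[18,17],[25,9],[27,13],[42,0],[44,13],[47,4],[48,0]]
[[5,15],[6,0],[11,7],[13,0],[15,9],[18,17],[25,9],[27,13],[42,2],[43,0],[44,13],[47,4],[48,0]]
[[5,15],[6,0],[11,7],[13,0],[15,9],[18,17],[25,9],[27,13],[42,2],[43,0],[44,13],[47,4],[48,0]]
[[5,15],[6,0],[11,7],[13,0],[15,9],[18,17],[25,9],[27,13],[35,17],[37,13],[42,2],[43,0],[44,13],[47,4],[48,0]]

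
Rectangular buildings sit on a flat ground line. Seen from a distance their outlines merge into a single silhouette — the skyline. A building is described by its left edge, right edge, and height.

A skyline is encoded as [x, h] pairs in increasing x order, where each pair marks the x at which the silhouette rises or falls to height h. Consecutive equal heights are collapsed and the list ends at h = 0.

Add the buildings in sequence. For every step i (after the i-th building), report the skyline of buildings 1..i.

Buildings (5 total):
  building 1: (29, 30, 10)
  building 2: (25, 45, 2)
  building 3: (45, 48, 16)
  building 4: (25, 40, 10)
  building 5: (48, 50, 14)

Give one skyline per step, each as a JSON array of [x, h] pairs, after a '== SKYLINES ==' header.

== SKYLINES ==
[[29,10],[30,0]]
[[25,2],[29,10],[30,2],[45,0]]
[[25,2],[29,10],[30,2],[45,16],[48,0]]
[[25,10],[40,2],[45,16],[48,0]]
[[25,10],[40,2],[45,16],[48,14],[50,0]]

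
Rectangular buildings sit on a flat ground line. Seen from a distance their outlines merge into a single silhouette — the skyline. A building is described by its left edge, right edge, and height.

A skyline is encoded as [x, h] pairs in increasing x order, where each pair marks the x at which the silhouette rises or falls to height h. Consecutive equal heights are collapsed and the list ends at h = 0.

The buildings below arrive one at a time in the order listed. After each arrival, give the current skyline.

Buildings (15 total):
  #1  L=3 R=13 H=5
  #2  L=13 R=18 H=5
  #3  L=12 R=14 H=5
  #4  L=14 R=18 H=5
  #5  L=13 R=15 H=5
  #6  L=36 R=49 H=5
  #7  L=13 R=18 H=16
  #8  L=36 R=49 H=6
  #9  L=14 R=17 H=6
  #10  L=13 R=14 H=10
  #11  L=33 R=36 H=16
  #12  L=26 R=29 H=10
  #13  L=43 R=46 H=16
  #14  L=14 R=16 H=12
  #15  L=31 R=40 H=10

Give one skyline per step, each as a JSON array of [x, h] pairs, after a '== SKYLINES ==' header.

== SKYLINES ==
[[3,5],[13,0]]
[[3,5],[18,0]]
[[3,5],[18,0]]
[[3,5],[18,0]]
[[3,5],[18,0]]
[[3,5],[18,0],[36,5],[49,0]]
[[3,5],[13,16],[18,0],[36,5],[49,0]]
[[3,5],[13,16],[18,0],[36,6],[49,0]]
[[3,5],[13,16],[18,0],[36,6],[49,0]]
[[3,5],[13,16],[18,0],[36,6],[49,0]]
[[3,5],[13,16],[18,0],[33,16],[36,6],[49,0]]
[[3,5],[13,16],[18,0],[26,10],[29,0],[33,16],[36,6],[49,0]]
[[3,5],[13,16],[18,0],[26,10],[29,0],[33,16],[36,6],[43,16],[46,6],[49,0]]
[[3,5],[13,16],[18,0],[26,10],[29,0],[33,16],[36,6],[43,16],[46,6],[49,0]]
[[3,5],[13,16],[18,0],[26,10],[29,0],[31,10],[33,16],[36,10],[40,6],[43,16],[46,6],[49,0]]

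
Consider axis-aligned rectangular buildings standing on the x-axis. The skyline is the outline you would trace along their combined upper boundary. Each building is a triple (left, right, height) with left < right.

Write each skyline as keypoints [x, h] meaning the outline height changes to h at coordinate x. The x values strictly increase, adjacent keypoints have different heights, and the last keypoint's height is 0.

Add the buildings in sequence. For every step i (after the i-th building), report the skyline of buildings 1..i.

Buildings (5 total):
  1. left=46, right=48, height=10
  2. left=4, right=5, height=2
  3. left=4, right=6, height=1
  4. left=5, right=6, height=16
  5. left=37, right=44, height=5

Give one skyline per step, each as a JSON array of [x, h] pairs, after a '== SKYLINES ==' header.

== SKYLINES ==
[[46,10],[48,0]]
[[4,2],[5,0],[46,10],[48,0]]
[[4,2],[5,1],[6,0],[46,10],[48,0]]
[[4,2],[5,16],[6,0],[46,10],[48,0]]
[[4,2],[5,16],[6,0],[37,5],[44,0],[46,10],[48,0]]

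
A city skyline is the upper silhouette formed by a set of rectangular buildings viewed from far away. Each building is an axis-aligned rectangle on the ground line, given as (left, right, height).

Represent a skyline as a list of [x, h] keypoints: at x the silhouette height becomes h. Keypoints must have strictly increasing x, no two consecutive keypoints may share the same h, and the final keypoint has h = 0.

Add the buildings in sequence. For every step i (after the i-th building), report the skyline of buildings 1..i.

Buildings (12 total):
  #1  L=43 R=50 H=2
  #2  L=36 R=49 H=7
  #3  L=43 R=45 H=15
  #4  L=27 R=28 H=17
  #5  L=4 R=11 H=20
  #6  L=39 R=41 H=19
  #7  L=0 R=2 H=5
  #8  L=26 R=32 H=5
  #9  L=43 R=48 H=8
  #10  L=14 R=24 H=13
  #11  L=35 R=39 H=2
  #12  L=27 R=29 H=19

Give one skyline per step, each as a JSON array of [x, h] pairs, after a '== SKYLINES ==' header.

== SKYLINES ==
[[43,2],[50,0]]
[[36,7],[49,2],[50,0]]
[[36,7],[43,15],[45,7],[49,2],[50,0]]
[[27,17],[28,0],[36,7],[43,15],[45,7],[49,2],[50,0]]
[[4,20],[11,0],[27,17],[28,0],[36,7],[43,15],[45,7],[49,2],[50,0]]
[[4,20],[11,0],[27,17],[28,0],[36,7],[39,19],[41,7],[43,15],[45,7],[49,2],[50,0]]
[[0,5],[2,0],[4,20],[11,0],[27,17],[28,0],[36,7],[39,19],[41,7],[43,15],[45,7],[49,2],[50,0]]
[[0,5],[2,0],[4,20],[11,0],[26,5],[27,17],[28,5],[32,0],[36,7],[39,19],[41,7],[43,15],[45,7],[49,2],[50,0]]
[[0,5],[2,0],[4,20],[11,0],[26,5],[27,17],[28,5],[32,0],[36,7],[39,19],[41,7],[43,15],[45,8],[48,7],[49,2],[50,0]]
[[0,5],[2,0],[4,20],[11,0],[14,13],[24,0],[26,5],[27,17],[28,5],[32,0],[36,7],[39,19],[41,7],[43,15],[45,8],[48,7],[49,2],[50,0]]
[[0,5],[2,0],[4,20],[11,0],[14,13],[24,0],[26,5],[27,17],[28,5],[32,0],[35,2],[36,7],[39,19],[41,7],[43,15],[45,8],[48,7],[49,2],[50,0]]
[[0,5],[2,0],[4,20],[11,0],[14,13],[24,0],[26,5],[27,19],[29,5],[32,0],[35,2],[36,7],[39,19],[41,7],[43,15],[45,8],[48,7],[49,2],[50,0]]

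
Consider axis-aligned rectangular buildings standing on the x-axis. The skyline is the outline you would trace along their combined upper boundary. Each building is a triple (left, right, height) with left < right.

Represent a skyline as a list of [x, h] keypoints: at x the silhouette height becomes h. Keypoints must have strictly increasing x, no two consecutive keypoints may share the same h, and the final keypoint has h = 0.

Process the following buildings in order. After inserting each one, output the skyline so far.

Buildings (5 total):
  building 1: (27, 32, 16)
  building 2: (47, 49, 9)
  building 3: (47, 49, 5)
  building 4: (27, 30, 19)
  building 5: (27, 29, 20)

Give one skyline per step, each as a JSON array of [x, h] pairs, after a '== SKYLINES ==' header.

== SKYLINES ==
[[27,16],[32,0]]
[[27,16],[32,0],[47,9],[49,0]]
[[27,16],[32,0],[47,9],[49,0]]
[[27,19],[30,16],[32,0],[47,9],[49,0]]
[[27,20],[29,19],[30,16],[32,0],[47,9],[49,0]]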